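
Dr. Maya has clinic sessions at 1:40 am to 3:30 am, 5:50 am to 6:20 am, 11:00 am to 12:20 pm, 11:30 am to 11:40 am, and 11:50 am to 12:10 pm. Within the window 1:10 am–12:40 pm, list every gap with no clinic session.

The merged coverage is 1:40 am–3:30 am, 5:50 am–6:20 am, 11:00 am–12:20 pm.
Gaps within 1:10 am–12:40 pm: 1:10 am–1:40 am, 3:30 am–5:50 am, 6:20 am–11:00 am, 12:20 pm–12:40 pm.

1:10 am–1:40 am, 3:30 am–5:50 am, 6:20 am–11:00 am, 12:20 pm–12:40 pm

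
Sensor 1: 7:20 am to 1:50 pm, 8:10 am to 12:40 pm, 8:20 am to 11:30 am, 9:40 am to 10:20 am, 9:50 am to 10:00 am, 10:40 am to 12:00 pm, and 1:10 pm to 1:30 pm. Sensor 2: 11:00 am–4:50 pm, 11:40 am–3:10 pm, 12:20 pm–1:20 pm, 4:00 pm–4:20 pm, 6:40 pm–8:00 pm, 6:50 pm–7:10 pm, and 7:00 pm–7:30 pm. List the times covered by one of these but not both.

7:20 am-11:00 am, 1:50 pm-4:50 pm, 6:40 pm-8:00 pm

Merge the first list: 7:20 am-1:50 pm.
Merge the second list: 11:00 am-4:50 pm, 6:40 pm-8:00 pm.
A \ B = 7:20 am-11:00 am.
B \ A = 1:50 pm-4:50 pm, 6:40 pm-8:00 pm.
Union of the two gives the symmetric difference.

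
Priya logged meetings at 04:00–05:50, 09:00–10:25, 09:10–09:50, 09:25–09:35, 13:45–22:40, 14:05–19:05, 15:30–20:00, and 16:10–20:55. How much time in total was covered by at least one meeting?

Merged: 04:00-05:50, 09:00-10:25, 13:45-22:40.
Lengths: 1 h 50 min + 1 h 25 min + 8 h 55 min = 12 h 10 min.

12 h 10 min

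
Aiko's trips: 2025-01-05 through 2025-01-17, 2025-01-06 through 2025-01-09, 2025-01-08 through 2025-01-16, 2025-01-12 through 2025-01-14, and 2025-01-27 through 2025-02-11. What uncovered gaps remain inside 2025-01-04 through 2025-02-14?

2025-01-04 through 2025-01-04, 2025-01-18 through 2025-01-26, 2025-02-12 through 2025-02-14

Covered (merged): 2025-01-05 through 2025-01-17, 2025-01-27 through 2025-02-11.
Complement within 2025-01-04 through 2025-02-14: 2025-01-04 through 2025-01-04, 2025-01-18 through 2025-01-26, 2025-02-12 through 2025-02-14.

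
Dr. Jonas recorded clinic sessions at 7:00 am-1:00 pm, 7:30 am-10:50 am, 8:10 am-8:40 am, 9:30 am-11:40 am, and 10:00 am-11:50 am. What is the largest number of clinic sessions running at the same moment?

Walk the sorted start/end points keeping a running depth.
The depth first hits 4 at 10:00 am.

4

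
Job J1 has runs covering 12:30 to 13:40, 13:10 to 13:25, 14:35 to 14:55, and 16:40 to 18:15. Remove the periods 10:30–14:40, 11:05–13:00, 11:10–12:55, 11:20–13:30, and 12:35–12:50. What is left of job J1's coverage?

First set merges to 12:30–13:40, 14:35–14:55, 16:40–18:15.
Second set merges to 10:30–14:40.
12:30–13:40 lies entirely inside B → drops out.
14:35–14:55 with B removed leaves 14:40–14:55.
16:40–18:15 is untouched.

14:40–14:55, 16:40–18:15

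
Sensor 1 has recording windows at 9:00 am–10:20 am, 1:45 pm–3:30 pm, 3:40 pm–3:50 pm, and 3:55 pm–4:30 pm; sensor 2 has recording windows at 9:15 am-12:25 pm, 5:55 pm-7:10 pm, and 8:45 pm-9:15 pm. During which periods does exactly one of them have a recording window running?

A \ B = 9:00 am–9:15 am, 1:45 pm–3:30 pm, 3:40 pm–3:50 pm, 3:55 pm–4:30 pm.
B \ A = 10:20 am–12:25 pm, 5:55 pm–7:10 pm, 8:45 pm–9:15 pm.
Union of the two gives the symmetric difference.

9:00 am–9:15 am, 10:20 am–12:25 pm, 1:45 pm–3:30 pm, 3:40 pm–3:50 pm, 3:55 pm–4:30 pm, 5:55 pm–7:10 pm, 8:45 pm–9:15 pm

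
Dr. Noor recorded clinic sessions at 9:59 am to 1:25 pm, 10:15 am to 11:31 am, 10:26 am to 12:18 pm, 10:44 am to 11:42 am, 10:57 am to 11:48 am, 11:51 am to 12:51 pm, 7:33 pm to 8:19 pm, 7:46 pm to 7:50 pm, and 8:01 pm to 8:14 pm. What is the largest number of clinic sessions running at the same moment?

5

Walk the sorted start/end points keeping a running depth.
The depth first hits 5 at 10:57 am.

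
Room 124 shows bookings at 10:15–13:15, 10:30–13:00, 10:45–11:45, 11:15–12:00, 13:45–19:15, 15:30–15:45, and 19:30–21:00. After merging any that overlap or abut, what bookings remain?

10:15–13:15, 13:45–19:15, 19:30–21:00

10:30–13:00 overlaps/touches 10:15–13:15 → extend to 10:15–13:15.
10:45–11:45 overlaps/touches 10:15–13:15 → extend to 10:15–13:15.
11:15–12:00 overlaps/touches 10:15–13:15 → extend to 10:15–13:15.
13:45–19:15 is disjoint → start new block.
15:30–15:45 overlaps/touches 13:45–19:15 → extend to 13:45–19:15.
19:30–21:00 is disjoint → start new block.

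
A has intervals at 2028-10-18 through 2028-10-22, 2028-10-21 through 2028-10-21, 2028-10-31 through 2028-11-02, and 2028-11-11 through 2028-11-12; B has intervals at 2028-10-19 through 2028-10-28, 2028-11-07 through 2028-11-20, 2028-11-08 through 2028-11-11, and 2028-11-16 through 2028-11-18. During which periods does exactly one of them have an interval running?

2028-10-18 through 2028-10-18, 2028-10-23 through 2028-10-28, 2028-10-31 through 2028-11-02, 2028-11-07 through 2028-11-10, 2028-11-13 through 2028-11-20

A, merged: 2028-10-18 through 2028-10-22, 2028-10-31 through 2028-11-02, 2028-11-11 through 2028-11-12.
B, merged: 2028-10-19 through 2028-10-28, 2028-11-07 through 2028-11-20.
A but not B: 2028-10-18 through 2028-10-18, 2028-10-31 through 2028-11-02.
B but not A: 2028-10-23 through 2028-10-28, 2028-11-07 through 2028-11-10, 2028-11-13 through 2028-11-20.
Combining gives A △ B.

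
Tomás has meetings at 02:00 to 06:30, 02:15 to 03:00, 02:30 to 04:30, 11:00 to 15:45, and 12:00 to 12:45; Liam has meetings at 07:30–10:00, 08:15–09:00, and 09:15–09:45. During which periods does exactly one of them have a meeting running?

First set merges to 02:00–06:30, 11:00–15:45.
Second set merges to 07:30–10:00.
A but not B: 02:00–06:30, 11:00–15:45.
B but not A: 07:30–10:00.
Combining gives A △ B.

02:00–06:30, 07:30–10:00, 11:00–15:45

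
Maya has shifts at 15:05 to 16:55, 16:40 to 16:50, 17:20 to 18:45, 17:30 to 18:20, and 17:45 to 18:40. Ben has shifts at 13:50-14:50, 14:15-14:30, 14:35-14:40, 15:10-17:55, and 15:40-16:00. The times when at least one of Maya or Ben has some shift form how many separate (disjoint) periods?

2

A, merged: 15:05-16:55, 17:20-18:45.
B, merged: 13:50-14:50, 15:10-17:55.
A ∪ B = 13:50-14:50, 15:05-18:45.
That is 2 disjoint pieces.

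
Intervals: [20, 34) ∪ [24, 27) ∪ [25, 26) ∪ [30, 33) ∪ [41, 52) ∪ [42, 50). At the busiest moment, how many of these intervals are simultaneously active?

Walk the sorted start/end points keeping a running depth.
The depth first hits 3 at 25.

3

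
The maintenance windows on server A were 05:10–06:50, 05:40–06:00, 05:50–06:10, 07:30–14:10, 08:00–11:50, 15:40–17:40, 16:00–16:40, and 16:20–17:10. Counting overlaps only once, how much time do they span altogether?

Merged: 05:10-06:50, 07:30-14:10, 15:40-17:40.
Lengths: 1 h 40 min + 6 h 40 min + 2 h = 10 h 20 min.

10 h 20 min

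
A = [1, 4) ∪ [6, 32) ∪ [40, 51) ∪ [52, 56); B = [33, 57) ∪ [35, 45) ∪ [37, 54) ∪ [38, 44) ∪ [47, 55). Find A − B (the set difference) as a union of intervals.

[1, 4) ∪ [6, 32)

Merge the second list: [33, 57).
[1, 4): nothing removed.
[6, 32): nothing removed.
[40, 51): entirely removed.
[52, 56): entirely removed.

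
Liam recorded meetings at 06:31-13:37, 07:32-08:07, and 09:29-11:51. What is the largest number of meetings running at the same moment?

2

Sweep endpoints in order; track running count of active intervals.
Peak of 2 reached at 07:32.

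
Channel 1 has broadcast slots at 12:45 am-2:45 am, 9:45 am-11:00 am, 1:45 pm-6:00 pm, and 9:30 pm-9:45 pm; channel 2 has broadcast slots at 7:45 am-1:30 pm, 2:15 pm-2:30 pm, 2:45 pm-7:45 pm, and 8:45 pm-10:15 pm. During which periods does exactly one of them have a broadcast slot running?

12:45 am-2:45 am, 7:45 am-9:45 am, 11:00 am-1:30 pm, 1:45 pm-2:15 pm, 2:30 pm-2:45 pm, 6:00 pm-7:45 pm, 8:45 pm-9:30 pm, 9:45 pm-10:15 pm

A but not B: 12:45 am-2:45 am, 1:45 pm-2:15 pm, 2:30 pm-2:45 pm.
B but not A: 7:45 am-9:45 am, 11:00 am-1:30 pm, 6:00 pm-7:45 pm, 8:45 pm-9:30 pm, 9:45 pm-10:15 pm.
Combining gives A △ B.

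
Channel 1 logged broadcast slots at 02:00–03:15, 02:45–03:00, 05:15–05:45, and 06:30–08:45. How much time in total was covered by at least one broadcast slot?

4 h

Merged: 02:00–03:15, 05:15–05:45, 06:30–08:45.
Lengths: 1 h 15 min + 30 min + 2 h 15 min = 4 h.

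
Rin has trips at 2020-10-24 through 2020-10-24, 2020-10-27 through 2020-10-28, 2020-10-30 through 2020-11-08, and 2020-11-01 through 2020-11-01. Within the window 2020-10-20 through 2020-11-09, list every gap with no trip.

2020-10-20 through 2020-10-23, 2020-10-25 through 2020-10-26, 2020-10-29 through 2020-10-29, 2020-11-09 through 2020-11-09

The merged coverage is 2020-10-24 through 2020-10-24, 2020-10-27 through 2020-10-28, 2020-10-30 through 2020-11-08.
Uncovered inside 2020-10-20 through 2020-11-09: 2020-10-20 through 2020-10-23, 2020-10-25 through 2020-10-26, 2020-10-29 through 2020-10-29, 2020-11-09 through 2020-11-09.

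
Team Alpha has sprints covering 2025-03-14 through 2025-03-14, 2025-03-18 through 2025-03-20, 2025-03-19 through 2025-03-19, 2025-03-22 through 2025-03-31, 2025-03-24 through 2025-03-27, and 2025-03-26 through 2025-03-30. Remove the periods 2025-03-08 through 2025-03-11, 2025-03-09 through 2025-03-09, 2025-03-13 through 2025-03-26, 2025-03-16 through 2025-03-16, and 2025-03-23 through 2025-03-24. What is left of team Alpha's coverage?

2025-03-27 through 2025-03-31

First set merges to 2025-03-14 through 2025-03-14, 2025-03-18 through 2025-03-20, 2025-03-22 through 2025-03-31.
Second set merges to 2025-03-08 through 2025-03-11, 2025-03-13 through 2025-03-26.
2025-03-14 through 2025-03-14 lies entirely inside B → drops out.
2025-03-18 through 2025-03-20 lies entirely inside B → drops out.
2025-03-22 through 2025-03-31 with B removed leaves 2025-03-27 through 2025-03-31.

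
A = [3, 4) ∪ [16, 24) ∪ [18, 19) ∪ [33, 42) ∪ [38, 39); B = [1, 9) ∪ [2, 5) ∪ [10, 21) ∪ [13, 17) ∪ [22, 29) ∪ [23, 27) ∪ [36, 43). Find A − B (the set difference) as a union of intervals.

A, merged: [3, 4), [16, 24), [33, 42).
B, merged: [1, 9), [10, 21), [22, 29), [36, 43).
[3, 4): entirely removed.
[16, 24) \ B = [21, 22).
[33, 42) \ B = [33, 36).

[21, 22) ∪ [33, 36)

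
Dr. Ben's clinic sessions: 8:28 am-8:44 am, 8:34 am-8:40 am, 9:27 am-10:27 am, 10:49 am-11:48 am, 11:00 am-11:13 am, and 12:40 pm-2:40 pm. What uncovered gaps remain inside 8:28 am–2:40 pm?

8:44 am-9:27 am, 10:27 am-10:49 am, 11:48 am-12:40 pm

After merging, the occupied span is 8:28 am-8:44 am, 9:27 am-10:27 am, 10:49 am-11:48 am, 12:40 pm-2:40 pm.
Gaps within 8:28 am-2:40 pm: 8:44 am-9:27 am, 10:27 am-10:49 am, 11:48 am-12:40 pm.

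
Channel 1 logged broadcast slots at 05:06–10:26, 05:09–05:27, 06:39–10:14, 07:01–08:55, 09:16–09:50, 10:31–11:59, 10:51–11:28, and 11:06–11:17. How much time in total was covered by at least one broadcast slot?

Merged: 05:06–10:26, 10:31–11:59.
Lengths: 5 h 20 min + 1 h 28 min = 6 h 48 min.

6 h 48 min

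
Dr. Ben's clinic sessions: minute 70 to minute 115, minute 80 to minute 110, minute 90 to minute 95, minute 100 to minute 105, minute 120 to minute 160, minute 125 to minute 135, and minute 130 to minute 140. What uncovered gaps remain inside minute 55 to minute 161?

Covered (merged): minute 70 to minute 115, minute 120 to minute 160.
Complement within minute 55 to minute 161: minute 55 to minute 70, minute 115 to minute 120, minute 160 to minute 161.

minute 55 to minute 70, minute 115 to minute 120, minute 160 to minute 161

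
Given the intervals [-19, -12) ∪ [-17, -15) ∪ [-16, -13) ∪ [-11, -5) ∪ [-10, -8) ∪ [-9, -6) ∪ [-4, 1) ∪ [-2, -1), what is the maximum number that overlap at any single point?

Sweep endpoints in order; track running count of active intervals.
Peak of 3 reached at -16.

3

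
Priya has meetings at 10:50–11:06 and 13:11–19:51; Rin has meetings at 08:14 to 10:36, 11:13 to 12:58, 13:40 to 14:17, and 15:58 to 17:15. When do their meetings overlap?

13:40-14:17, 15:58-17:15

10:50-11:06 meets no B interval.
13:11-19:51 ∩ B → 13:40-14:17, 15:58-17:15.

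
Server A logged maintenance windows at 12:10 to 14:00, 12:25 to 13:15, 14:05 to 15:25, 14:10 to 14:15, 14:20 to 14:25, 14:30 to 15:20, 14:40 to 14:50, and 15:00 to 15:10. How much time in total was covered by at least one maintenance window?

Merged: 12:10-14:00, 14:05-15:25.
Lengths: 1 h 50 min + 1 h 20 min = 3 h 10 min.

3 h 10 min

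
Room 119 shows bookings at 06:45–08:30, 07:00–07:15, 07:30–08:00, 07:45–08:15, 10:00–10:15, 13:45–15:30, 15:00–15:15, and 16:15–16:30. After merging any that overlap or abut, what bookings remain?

07:00–07:15 overlaps/touches 06:45–08:30 → extend to 06:45–08:30.
07:30–08:00 overlaps/touches 06:45–08:30 → extend to 06:45–08:30.
07:45–08:15 overlaps/touches 06:45–08:30 → extend to 06:45–08:30.
10:00–10:15 is disjoint → start new block.
13:45–15:30 is disjoint → start new block.
15:00–15:15 overlaps/touches 13:45–15:30 → extend to 13:45–15:30.
16:15–16:30 is disjoint → start new block.

06:45–08:30, 10:00–10:15, 13:45–15:30, 16:15–16:30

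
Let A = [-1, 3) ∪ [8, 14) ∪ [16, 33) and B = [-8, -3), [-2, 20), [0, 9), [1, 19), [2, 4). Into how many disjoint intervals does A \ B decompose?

B, merged: [-8, -3), [-2, 20).
A \ B = [20, 33).
That is 1 disjoint piece.

1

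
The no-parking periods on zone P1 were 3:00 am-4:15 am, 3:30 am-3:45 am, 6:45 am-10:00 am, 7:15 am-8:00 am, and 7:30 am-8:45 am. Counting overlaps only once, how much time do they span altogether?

4 h 30 min

Merged: 3:00 am–4:15 am, 6:45 am–10:00 am.
Lengths: 1 h 15 min + 3 h 15 min = 4 h 30 min.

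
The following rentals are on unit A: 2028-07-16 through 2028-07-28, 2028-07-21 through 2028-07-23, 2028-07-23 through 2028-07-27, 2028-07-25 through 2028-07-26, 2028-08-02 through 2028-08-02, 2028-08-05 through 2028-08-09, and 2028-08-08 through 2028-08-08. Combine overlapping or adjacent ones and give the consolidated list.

2028-07-21 through 2028-07-23 overlaps/touches 2028-07-16 through 2028-07-28 → extend to 2028-07-16 through 2028-07-28.
2028-07-23 through 2028-07-27 overlaps/touches 2028-07-16 through 2028-07-28 → extend to 2028-07-16 through 2028-07-28.
2028-07-25 through 2028-07-26 overlaps/touches 2028-07-16 through 2028-07-28 → extend to 2028-07-16 through 2028-07-28.
2028-08-02 through 2028-08-02 is disjoint → start new block.
2028-08-05 through 2028-08-09 is disjoint → start new block.
2028-08-08 through 2028-08-08 overlaps/touches 2028-08-05 through 2028-08-09 → extend to 2028-08-05 through 2028-08-09.

2028-07-16 through 2028-07-28, 2028-08-02 through 2028-08-02, 2028-08-05 through 2028-08-09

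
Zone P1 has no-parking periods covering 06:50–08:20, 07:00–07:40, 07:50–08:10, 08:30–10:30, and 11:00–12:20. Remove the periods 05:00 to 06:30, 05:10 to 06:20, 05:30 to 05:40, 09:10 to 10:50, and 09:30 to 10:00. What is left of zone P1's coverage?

Merge the first list: 06:50-08:20, 08:30-10:30, 11:00-12:20.
Merge the second list: 05:00-06:30, 09:10-10:50.
06:50-08:20 is untouched.
08:30-10:30 with B removed leaves 08:30-09:10.
11:00-12:20 is untouched.

06:50-08:20, 08:30-09:10, 11:00-12:20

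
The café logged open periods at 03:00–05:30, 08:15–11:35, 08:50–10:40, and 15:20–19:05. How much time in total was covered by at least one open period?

9 h 35 min

Merged: 03:00–05:30, 08:15–11:35, 15:20–19:05.
Lengths: 2 h 30 min + 3 h 20 min + 3 h 45 min = 9 h 35 min.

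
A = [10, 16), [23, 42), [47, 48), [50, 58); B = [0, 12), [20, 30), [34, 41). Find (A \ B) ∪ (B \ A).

A \ B = [12, 16), [30, 34), [41, 42), [47, 48), [50, 58).
B \ A = [0, 10), [20, 23).
Union of the two gives the symmetric difference.

[0, 10) ∪ [12, 16) ∪ [20, 23) ∪ [30, 34) ∪ [41, 42) ∪ [47, 48) ∪ [50, 58)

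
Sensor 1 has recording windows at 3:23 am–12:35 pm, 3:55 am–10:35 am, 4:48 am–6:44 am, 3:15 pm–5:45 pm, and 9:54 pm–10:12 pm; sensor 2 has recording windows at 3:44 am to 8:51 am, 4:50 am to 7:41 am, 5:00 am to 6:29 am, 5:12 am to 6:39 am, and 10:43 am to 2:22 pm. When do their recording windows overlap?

3:44 am–8:51 am, 10:43 am–12:35 pm

Merge the first list: 3:23 am–12:35 pm, 3:15 pm–5:45 pm, 9:54 pm–10:12 pm.
Merge the second list: 3:44 am–8:51 am, 10:43 am–2:22 pm.
3:23 am–12:35 pm ∩ B → 3:44 am–8:51 am, 10:43 am–12:35 pm.
3:15 pm–5:45 pm meets no B interval.
9:54 pm–10:12 pm meets no B interval.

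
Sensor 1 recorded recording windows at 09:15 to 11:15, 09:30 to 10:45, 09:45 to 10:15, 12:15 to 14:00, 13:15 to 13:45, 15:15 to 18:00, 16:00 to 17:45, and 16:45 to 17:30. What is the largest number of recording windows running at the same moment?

At 09:45, 3 of the intervals are simultaneously active.
No point has more.

3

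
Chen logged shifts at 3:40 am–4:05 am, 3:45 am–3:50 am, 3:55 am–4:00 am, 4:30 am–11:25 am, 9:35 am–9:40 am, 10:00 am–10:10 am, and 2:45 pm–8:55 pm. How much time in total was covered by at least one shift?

Merged: 3:40 am–4:05 am, 4:30 am–11:25 am, 2:45 pm–8:55 pm.
Lengths: 25 min + 6 h 55 min + 6 h 10 min = 13 h 30 min.

13 h 30 min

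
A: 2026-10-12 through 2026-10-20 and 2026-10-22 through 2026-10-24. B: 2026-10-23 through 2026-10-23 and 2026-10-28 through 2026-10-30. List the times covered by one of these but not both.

2026-10-12 through 2026-10-20, 2026-10-22 through 2026-10-22, 2026-10-24 through 2026-10-24, 2026-10-28 through 2026-10-30

A \ B = 2026-10-12 through 2026-10-20, 2026-10-22 through 2026-10-22, 2026-10-24 through 2026-10-24.
B \ A = 2026-10-28 through 2026-10-30.
Union of the two gives the symmetric difference.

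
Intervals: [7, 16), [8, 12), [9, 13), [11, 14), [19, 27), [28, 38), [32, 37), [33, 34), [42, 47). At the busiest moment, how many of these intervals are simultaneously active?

4

Sweep endpoints in order; track running count of active intervals.
Peak of 4 reached at 11.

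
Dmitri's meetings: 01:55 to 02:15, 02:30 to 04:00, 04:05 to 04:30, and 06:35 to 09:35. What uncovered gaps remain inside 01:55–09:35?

Covered (merged): 01:55–02:15, 02:30–04:00, 04:05–04:30, 06:35–09:35.
Complement within 01:55–09:35: 02:15–02:30, 04:00–04:05, 04:30–06:35.

02:15–02:30, 04:00–04:05, 04:30–06:35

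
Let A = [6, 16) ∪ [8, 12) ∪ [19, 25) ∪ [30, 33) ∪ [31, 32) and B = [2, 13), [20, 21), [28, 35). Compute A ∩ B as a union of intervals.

Merge the first list: [6, 16), [19, 25), [30, 33).
[6, 16) ∩ B → [6, 13).
[19, 25) ∩ B → [20, 21).
[30, 33) ∩ B → [30, 33).

[6, 13) ∪ [20, 21) ∪ [30, 33)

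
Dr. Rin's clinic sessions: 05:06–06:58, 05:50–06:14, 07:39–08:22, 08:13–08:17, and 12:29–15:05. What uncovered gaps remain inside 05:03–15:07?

After merging, the occupied span is 05:06–06:58, 07:39–08:22, 12:29–15:05.
Complement within 05:03–15:07: 05:03–05:06, 06:58–07:39, 08:22–12:29, 15:05–15:07.

05:03–05:06, 06:58–07:39, 08:22–12:29, 15:05–15:07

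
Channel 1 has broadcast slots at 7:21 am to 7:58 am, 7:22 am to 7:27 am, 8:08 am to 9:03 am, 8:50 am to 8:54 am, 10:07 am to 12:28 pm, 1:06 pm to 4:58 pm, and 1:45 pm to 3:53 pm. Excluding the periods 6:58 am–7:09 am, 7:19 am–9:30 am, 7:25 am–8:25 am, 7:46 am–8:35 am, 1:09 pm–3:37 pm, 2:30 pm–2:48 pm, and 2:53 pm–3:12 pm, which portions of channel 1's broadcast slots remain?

10:07 am–12:28 pm, 1:06 pm–1:09 pm, 3:37 pm–4:58 pm

Merge the first list: 7:21 am–7:58 am, 8:08 am–9:03 am, 10:07 am–12:28 pm, 1:06 pm–4:58 pm.
Merge the second list: 6:58 am–7:09 am, 7:19 am–9:30 am, 1:09 pm–3:37 pm.
7:21 am–7:58 am: entirely removed.
8:08 am–9:03 am: entirely removed.
10:07 am–12:28 pm: nothing removed.
1:06 pm–4:58 pm \ B = 1:06 pm–1:09 pm, 3:37 pm–4:58 pm.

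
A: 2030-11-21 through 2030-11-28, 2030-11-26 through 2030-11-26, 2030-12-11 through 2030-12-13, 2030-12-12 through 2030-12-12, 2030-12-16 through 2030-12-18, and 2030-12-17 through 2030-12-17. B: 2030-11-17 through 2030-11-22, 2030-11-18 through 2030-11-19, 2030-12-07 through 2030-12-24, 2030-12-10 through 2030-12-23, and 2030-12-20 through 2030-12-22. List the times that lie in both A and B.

First set merges to 2030-11-21 through 2030-11-28, 2030-12-11 through 2030-12-13, 2030-12-16 through 2030-12-18.
Second set merges to 2030-11-17 through 2030-11-22, 2030-12-07 through 2030-12-24.
2030-11-21 through 2030-11-28 overlaps B on 2030-11-21 through 2030-11-22.
2030-12-11 through 2030-12-13 overlaps B on 2030-12-11 through 2030-12-13.
2030-12-16 through 2030-12-18 overlaps B on 2030-12-16 through 2030-12-18.

2030-11-21 through 2030-11-22, 2030-12-11 through 2030-12-13, 2030-12-16 through 2030-12-18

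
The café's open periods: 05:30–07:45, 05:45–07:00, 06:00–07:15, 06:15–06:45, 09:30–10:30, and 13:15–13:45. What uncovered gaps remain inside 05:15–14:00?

The merged coverage is 05:30–07:45, 09:30–10:30, 13:15–13:45.
Gaps within 05:15–14:00: 05:15–05:30, 07:45–09:30, 10:30–13:15, 13:45–14:00.

05:15–05:30, 07:45–09:30, 10:30–13:15, 13:45–14:00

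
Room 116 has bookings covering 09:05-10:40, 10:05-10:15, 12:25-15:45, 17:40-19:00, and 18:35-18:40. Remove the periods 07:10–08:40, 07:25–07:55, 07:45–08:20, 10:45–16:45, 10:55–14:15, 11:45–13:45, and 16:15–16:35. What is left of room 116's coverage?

09:05–10:40, 17:40–19:00

First set merges to 09:05–10:40, 12:25–15:45, 17:40–19:00.
Second set merges to 07:10–08:40, 10:45–16:45.
09:05–10:40: nothing removed.
12:25–15:45: entirely removed.
17:40–19:00: nothing removed.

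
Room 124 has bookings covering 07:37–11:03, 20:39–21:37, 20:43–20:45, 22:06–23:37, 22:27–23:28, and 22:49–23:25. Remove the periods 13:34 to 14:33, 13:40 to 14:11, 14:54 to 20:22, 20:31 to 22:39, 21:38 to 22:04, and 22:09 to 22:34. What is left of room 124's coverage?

A, merged: 07:37-11:03, 20:39-21:37, 22:06-23:37.
B, merged: 13:34-14:33, 14:54-20:22, 20:31-22:39.
07:37-11:03 is untouched.
20:39-21:37 lies entirely inside B → drops out.
22:06-23:37 with B removed leaves 22:39-23:37.

07:37-11:03, 22:39-23:37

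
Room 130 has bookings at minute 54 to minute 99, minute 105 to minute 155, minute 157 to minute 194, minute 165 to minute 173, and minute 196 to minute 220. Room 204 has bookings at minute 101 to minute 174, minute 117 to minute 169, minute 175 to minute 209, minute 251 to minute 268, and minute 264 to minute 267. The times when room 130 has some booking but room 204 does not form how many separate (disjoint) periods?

3

Merge the first list: minute 54 to minute 99, minute 105 to minute 155, minute 157 to minute 194, minute 196 to minute 220.
Merge the second list: minute 101 to minute 174, minute 175 to minute 209, minute 251 to minute 268.
A \ B = minute 54 to minute 99, minute 174 to minute 175, minute 209 to minute 220.
That is 3 disjoint pieces.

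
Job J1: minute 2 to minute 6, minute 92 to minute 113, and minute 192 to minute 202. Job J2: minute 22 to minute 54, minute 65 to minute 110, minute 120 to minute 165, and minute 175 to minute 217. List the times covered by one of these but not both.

minute 2 to minute 6, minute 22 to minute 54, minute 65 to minute 92, minute 110 to minute 113, minute 120 to minute 165, minute 175 to minute 192, minute 202 to minute 217

Only in the first: minute 2 to minute 6, minute 110 to minute 113.
Only in the second: minute 22 to minute 54, minute 65 to minute 92, minute 120 to minute 165, minute 175 to minute 192, minute 202 to minute 217.
Together these are the periods covered by exactly one.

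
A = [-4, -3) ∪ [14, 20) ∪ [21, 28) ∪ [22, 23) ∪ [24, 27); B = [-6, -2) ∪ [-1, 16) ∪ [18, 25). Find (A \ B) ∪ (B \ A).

[-6, -4) ∪ [-3, -2) ∪ [-1, 14) ∪ [16, 18) ∪ [20, 21) ∪ [25, 28)

First set merges to [-4, -3), [14, 20), [21, 28).
A but not B: [16, 18), [25, 28).
B but not A: [-6, -4), [-3, -2), [-1, 14), [20, 21).
Combining gives A △ B.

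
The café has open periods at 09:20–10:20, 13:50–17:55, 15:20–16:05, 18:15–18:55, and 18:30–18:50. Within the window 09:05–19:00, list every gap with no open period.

Covered (merged): 09:20–10:20, 13:50–17:55, 18:15–18:55.
Gaps within 09:05–19:00: 09:05–09:20, 10:20–13:50, 17:55–18:15, 18:55–19:00.

09:05–09:20, 10:20–13:50, 17:55–18:15, 18:55–19:00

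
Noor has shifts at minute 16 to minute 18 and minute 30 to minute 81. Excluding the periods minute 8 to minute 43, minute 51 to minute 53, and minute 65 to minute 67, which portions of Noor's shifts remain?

minute 43 to minute 51, minute 53 to minute 65, minute 67 to minute 81

minute 16 to minute 18: fully covered by B → removed.
minute 30 to minute 81 minus B → minute 43 to minute 51, minute 53 to minute 65, minute 67 to minute 81.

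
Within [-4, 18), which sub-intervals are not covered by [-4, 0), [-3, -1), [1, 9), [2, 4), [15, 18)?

Covered (merged): [-4, 0), [1, 9), [15, 18).
Uncovered inside [-4, 18): [0, 1), [9, 15).

[0, 1) ∪ [9, 15)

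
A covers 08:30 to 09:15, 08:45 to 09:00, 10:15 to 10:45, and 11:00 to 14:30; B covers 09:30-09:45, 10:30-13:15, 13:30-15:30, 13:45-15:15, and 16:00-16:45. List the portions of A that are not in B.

08:30-09:15, 10:15-10:30, 13:15-13:30

Merge the first list: 08:30-09:15, 10:15-10:45, 11:00-14:30.
Merge the second list: 09:30-09:45, 10:30-13:15, 13:30-15:30, 16:00-16:45.
08:30-09:15: nothing removed.
10:15-10:45 \ B = 10:15-10:30.
11:00-14:30 \ B = 13:15-13:30.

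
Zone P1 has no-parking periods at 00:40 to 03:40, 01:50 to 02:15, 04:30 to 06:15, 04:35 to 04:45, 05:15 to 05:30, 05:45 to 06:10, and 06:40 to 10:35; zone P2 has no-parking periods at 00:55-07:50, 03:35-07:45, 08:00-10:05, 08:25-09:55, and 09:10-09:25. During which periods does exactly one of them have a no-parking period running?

00:40–00:55, 03:40–04:30, 06:15–06:40, 07:50–08:00, 10:05–10:35

First set merges to 00:40–03:40, 04:30–06:15, 06:40–10:35.
Second set merges to 00:55–07:50, 08:00–10:05.
A \ B = 00:40–00:55, 07:50–08:00, 10:05–10:35.
B \ A = 03:40–04:30, 06:15–06:40.
Union of the two gives the symmetric difference.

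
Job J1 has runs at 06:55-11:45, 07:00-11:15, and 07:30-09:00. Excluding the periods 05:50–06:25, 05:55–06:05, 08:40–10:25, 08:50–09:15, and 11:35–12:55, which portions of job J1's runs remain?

A, merged: 06:55-11:45.
B, merged: 05:50-06:25, 08:40-10:25, 11:35-12:55.
06:55-11:45 minus B → 06:55-08:40, 10:25-11:35.

06:55-08:40, 10:25-11:35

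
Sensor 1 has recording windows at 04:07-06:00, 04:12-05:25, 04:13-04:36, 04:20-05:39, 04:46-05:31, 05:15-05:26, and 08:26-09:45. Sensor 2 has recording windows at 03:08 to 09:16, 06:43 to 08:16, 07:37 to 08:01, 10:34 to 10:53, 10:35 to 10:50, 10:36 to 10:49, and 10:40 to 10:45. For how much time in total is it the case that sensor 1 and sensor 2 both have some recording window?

2 h 43 min

First set merges to 04:07–06:00, 08:26–09:45.
Second set merges to 03:08–09:16, 10:34–10:53.
A ∩ B = 04:07–06:00, 08:26–09:16.
Total: 1 h 53 min + 50 min = 2 h 43 min.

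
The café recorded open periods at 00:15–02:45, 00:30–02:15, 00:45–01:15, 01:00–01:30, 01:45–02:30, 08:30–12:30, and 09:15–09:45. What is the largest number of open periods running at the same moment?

Sweep endpoints in order; track running count of active intervals.
Peak of 4 reached at 01:00.

4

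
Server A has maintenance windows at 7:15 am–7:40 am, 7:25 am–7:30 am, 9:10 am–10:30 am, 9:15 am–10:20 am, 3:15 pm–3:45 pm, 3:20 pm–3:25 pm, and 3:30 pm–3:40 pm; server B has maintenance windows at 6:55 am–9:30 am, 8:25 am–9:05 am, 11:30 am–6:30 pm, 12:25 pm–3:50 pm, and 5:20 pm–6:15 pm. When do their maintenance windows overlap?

7:15 am–7:40 am, 9:10 am–9:30 am, 3:15 pm–3:45 pm

A, merged: 7:15 am–7:40 am, 9:10 am–10:30 am, 3:15 pm–3:45 pm.
B, merged: 6:55 am–9:30 am, 11:30 am–6:30 pm.
7:15 am–7:40 am ∩ B → 7:15 am–7:40 am.
9:10 am–10:30 am ∩ B → 9:10 am–9:30 am.
3:15 pm–3:45 pm ∩ B → 3:15 pm–3:45 pm.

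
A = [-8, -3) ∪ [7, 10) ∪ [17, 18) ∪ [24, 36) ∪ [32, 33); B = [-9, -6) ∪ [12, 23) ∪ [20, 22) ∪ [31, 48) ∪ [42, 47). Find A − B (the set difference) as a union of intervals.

A, merged: [-8, -3), [7, 10), [17, 18), [24, 36).
B, merged: [-9, -6), [12, 23), [31, 48).
[-8, -3) minus B → [-6, -3).
[7, 10): no B overlap → unchanged.
[17, 18): fully covered by B → removed.
[24, 36) minus B → [24, 31).

[-6, -3) ∪ [7, 10) ∪ [24, 31)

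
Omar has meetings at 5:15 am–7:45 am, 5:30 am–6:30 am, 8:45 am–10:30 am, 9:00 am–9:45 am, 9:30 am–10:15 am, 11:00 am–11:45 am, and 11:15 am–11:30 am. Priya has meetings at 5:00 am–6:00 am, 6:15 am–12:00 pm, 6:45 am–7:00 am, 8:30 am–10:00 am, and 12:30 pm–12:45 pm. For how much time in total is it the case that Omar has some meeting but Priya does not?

A, merged: 5:15 am–7:45 am, 8:45 am–10:30 am, 11:00 am–11:45 am.
B, merged: 5:00 am–6:00 am, 6:15 am–12:00 pm, 12:30 pm–12:45 pm.
A \ B = 6:00 am–6:15 am.
Total: 15 min.

15 min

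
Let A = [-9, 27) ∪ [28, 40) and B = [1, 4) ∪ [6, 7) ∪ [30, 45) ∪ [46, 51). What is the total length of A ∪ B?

A ∪ B = [-9, 27), [28, 45), [46, 51).
Total: 36 + 17 + 5 = 58.

58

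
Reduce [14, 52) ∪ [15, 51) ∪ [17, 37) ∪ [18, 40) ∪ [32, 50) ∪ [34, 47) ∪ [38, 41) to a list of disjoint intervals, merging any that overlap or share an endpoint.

[14, 52)

[15, 51) overlaps/touches [14, 52) → extend to [14, 52).
[17, 37) overlaps/touches [14, 52) → extend to [14, 52).
[18, 40) overlaps/touches [14, 52) → extend to [14, 52).
[32, 50) overlaps/touches [14, 52) → extend to [14, 52).
[34, 47) overlaps/touches [14, 52) → extend to [14, 52).
[38, 41) overlaps/touches [14, 52) → extend to [14, 52).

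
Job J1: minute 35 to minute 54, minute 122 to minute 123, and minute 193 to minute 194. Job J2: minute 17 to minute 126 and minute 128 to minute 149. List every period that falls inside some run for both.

minute 35 to minute 54, minute 122 to minute 123

minute 35 to minute 54 meets the second set on minute 35 to minute 54.
minute 122 to minute 123 meets the second set on minute 122 to minute 123.
minute 193 to minute 194: no overlap with the second set.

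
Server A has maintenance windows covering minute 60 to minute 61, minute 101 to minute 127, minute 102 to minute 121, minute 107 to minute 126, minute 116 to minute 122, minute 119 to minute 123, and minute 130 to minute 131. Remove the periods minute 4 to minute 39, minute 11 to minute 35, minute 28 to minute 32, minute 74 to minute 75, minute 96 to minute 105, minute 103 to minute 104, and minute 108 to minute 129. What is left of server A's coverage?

minute 60 to minute 61, minute 105 to minute 108, minute 130 to minute 131

First set merges to minute 60 to minute 61, minute 101 to minute 127, minute 130 to minute 131.
Second set merges to minute 4 to minute 39, minute 74 to minute 75, minute 96 to minute 105, minute 108 to minute 129.
minute 60 to minute 61: nothing removed.
minute 101 to minute 127 \ B = minute 105 to minute 108.
minute 130 to minute 131: nothing removed.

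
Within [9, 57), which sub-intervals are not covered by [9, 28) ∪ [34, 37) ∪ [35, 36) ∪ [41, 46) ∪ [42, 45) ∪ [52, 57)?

After merging, the occupied span is [9, 28), [34, 37), [41, 46), [52, 57).
Uncovered inside [9, 57): [28, 34), [37, 41), [46, 52).

[28, 34) ∪ [37, 41) ∪ [46, 52)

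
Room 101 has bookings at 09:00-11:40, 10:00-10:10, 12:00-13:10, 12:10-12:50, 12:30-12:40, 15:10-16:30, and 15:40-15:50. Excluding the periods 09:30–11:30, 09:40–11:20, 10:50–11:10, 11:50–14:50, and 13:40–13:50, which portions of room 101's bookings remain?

First set merges to 09:00–11:40, 12:00–13:10, 15:10–16:30.
Second set merges to 09:30–11:30, 11:50–14:50.
09:00–11:40 with B removed leaves 09:00–09:30, 11:30–11:40.
12:00–13:10 lies entirely inside B → drops out.
15:10–16:30 is untouched.

09:00–09:30, 11:30–11:40, 15:10–16:30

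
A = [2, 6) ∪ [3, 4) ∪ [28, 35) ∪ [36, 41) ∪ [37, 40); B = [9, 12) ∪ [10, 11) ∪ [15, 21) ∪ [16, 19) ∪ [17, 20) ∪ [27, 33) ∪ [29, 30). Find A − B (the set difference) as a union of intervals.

[2, 6) ∪ [33, 35) ∪ [36, 41)

A, merged: [2, 6), [28, 35), [36, 41).
B, merged: [9, 12), [15, 21), [27, 33).
[2, 6): no B overlap → unchanged.
[28, 35) minus B → [33, 35).
[36, 41): no B overlap → unchanged.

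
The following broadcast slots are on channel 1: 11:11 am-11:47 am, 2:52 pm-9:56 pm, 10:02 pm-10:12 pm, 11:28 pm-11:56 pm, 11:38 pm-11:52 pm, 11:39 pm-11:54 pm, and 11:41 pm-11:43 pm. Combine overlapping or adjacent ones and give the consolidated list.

2:52 pm-9:56 pm is disjoint → start new block.
10:02 pm-10:12 pm is disjoint → start new block.
11:28 pm-11:56 pm is disjoint → start new block.
11:38 pm-11:52 pm overlaps/touches 11:28 pm-11:56 pm → extend to 11:28 pm-11:56 pm.
11:39 pm-11:54 pm overlaps/touches 11:28 pm-11:56 pm → extend to 11:28 pm-11:56 pm.
11:41 pm-11:43 pm overlaps/touches 11:28 pm-11:56 pm → extend to 11:28 pm-11:56 pm.

11:11 am-11:47 am, 2:52 pm-9:56 pm, 10:02 pm-10:12 pm, 11:28 pm-11:56 pm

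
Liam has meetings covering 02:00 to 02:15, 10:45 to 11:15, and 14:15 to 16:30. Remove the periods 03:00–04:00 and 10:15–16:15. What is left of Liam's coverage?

02:00–02:15 is untouched.
10:45–11:15 lies entirely inside B → drops out.
14:15–16:30 with B removed leaves 16:15–16:30.

02:00–02:15, 16:15–16:30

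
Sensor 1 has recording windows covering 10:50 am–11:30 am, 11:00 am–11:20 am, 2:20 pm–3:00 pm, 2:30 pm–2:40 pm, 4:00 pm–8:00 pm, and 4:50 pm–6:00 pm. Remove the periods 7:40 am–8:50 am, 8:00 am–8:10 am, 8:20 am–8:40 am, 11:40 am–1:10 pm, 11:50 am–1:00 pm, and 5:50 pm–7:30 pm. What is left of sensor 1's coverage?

First set merges to 10:50 am-11:30 am, 2:20 pm-3:00 pm, 4:00 pm-8:00 pm.
Second set merges to 7:40 am-8:50 am, 11:40 am-1:10 pm, 5:50 pm-7:30 pm.
10:50 am-11:30 am is untouched.
2:20 pm-3:00 pm is untouched.
4:00 pm-8:00 pm with B removed leaves 4:00 pm-5:50 pm, 7:30 pm-8:00 pm.

10:50 am-11:30 am, 2:20 pm-3:00 pm, 4:00 pm-5:50 pm, 7:30 pm-8:00 pm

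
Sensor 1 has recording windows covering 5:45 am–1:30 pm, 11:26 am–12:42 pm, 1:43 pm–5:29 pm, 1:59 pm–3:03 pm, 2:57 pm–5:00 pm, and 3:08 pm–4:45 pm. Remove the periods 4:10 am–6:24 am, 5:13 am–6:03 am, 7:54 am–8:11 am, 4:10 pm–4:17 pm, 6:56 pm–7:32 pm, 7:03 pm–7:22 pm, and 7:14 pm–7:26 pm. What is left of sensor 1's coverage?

6:24 am–7:54 am, 8:11 am–1:30 pm, 1:43 pm–4:10 pm, 4:17 pm–5:29 pm

Merge the first list: 5:45 am–1:30 pm, 1:43 pm–5:29 pm.
Merge the second list: 4:10 am–6:24 am, 7:54 am–8:11 am, 4:10 pm–4:17 pm, 6:56 pm–7:32 pm.
5:45 am–1:30 pm minus B → 6:24 am–7:54 am, 8:11 am–1:30 pm.
1:43 pm–5:29 pm minus B → 1:43 pm–4:10 pm, 4:17 pm–5:29 pm.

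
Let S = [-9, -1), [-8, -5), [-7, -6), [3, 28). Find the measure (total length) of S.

33

Merged: [-9, -1), [3, 28).
Lengths: 8 + 25 = 33.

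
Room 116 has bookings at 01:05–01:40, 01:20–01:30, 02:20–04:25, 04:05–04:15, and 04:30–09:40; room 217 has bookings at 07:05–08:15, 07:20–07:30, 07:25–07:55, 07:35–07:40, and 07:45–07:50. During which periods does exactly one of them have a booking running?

Merge the first list: 01:05–01:40, 02:20–04:25, 04:30–09:40.
Merge the second list: 07:05–08:15.
A \ B = 01:05–01:40, 02:20–04:25, 04:30–07:05, 08:15–09:40.
B \ A = none.
Union of the two gives the symmetric difference.

01:05–01:40, 02:20–04:25, 04:30–07:05, 08:15–09:40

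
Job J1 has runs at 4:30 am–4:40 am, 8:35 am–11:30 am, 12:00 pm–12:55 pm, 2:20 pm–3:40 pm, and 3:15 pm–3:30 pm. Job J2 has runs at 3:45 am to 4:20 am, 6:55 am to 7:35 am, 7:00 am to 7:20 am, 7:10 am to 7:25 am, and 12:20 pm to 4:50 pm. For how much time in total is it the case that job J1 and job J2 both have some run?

A, merged: 4:30 am-4:40 am, 8:35 am-11:30 am, 12:00 pm-12:55 pm, 2:20 pm-3:40 pm.
B, merged: 3:45 am-4:20 am, 6:55 am-7:35 am, 12:20 pm-4:50 pm.
A ∩ B = 12:20 pm-12:55 pm, 2:20 pm-3:40 pm.
Total: 35 min + 1 h 20 min = 1 h 55 min.

1 h 55 min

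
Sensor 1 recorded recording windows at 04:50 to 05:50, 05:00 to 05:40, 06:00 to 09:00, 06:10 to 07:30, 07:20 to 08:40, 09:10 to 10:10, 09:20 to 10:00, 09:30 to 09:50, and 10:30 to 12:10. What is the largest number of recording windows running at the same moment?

3

Walk the sorted start/end points keeping a running depth.
The depth first hits 3 at 07:20.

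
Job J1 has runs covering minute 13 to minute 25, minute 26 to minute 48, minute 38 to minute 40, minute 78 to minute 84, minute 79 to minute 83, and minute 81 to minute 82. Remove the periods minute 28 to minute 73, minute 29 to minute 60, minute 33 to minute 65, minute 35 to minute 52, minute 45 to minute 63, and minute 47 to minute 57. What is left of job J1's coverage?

minute 13 to minute 25, minute 26 to minute 28, minute 78 to minute 84

A, merged: minute 13 to minute 25, minute 26 to minute 48, minute 78 to minute 84.
B, merged: minute 28 to minute 73.
minute 13 to minute 25: no B overlap → unchanged.
minute 26 to minute 48 minus B → minute 26 to minute 28.
minute 78 to minute 84: no B overlap → unchanged.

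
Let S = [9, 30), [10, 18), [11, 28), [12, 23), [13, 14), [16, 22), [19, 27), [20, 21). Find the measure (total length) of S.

21

Merged: [9, 30).
Length: 21.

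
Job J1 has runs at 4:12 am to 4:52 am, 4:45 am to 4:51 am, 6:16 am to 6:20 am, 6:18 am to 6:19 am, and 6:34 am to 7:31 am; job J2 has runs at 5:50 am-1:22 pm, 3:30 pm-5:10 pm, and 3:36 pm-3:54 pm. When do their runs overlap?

6:16 am-6:20 am, 6:34 am-7:31 am

A, merged: 4:12 am-4:52 am, 6:16 am-6:20 am, 6:34 am-7:31 am.
B, merged: 5:50 am-1:22 pm, 3:30 pm-5:10 pm.
4:12 am-4:52 am falls entirely outside B.
6:16 am-6:20 am overlaps B on 6:16 am-6:20 am.
6:34 am-7:31 am overlaps B on 6:34 am-7:31 am.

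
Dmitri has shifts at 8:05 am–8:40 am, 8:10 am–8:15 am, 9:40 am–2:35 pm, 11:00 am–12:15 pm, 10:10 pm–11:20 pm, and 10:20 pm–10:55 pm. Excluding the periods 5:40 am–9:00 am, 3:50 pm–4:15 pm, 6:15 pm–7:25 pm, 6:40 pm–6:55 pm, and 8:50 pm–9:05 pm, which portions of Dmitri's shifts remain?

9:40 am–2:35 pm, 10:10 pm–11:20 pm

A, merged: 8:05 am–8:40 am, 9:40 am–2:35 pm, 10:10 pm–11:20 pm.
B, merged: 5:40 am–9:00 am, 3:50 pm–4:15 pm, 6:15 pm–7:25 pm, 8:50 pm–9:05 pm.
8:05 am–8:40 am: fully covered by B → removed.
9:40 am–2:35 pm: no B overlap → unchanged.
10:10 pm–11:20 pm: no B overlap → unchanged.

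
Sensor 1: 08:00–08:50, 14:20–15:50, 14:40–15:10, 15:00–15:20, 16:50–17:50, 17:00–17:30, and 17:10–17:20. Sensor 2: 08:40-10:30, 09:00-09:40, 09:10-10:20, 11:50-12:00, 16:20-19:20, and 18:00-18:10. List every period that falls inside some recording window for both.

A, merged: 08:00–08:50, 14:20–15:50, 16:50–17:50.
B, merged: 08:40–10:30, 11:50–12:00, 16:20–19:20.
08:00–08:50 meets the second set on 08:40–08:50.
14:20–15:50: no overlap with the second set.
16:50–17:50 meets the second set on 16:50–17:50.

08:40–08:50, 16:50–17:50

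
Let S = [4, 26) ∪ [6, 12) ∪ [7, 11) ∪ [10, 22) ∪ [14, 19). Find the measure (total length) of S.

22

Merged: [4, 26).
Length: 22.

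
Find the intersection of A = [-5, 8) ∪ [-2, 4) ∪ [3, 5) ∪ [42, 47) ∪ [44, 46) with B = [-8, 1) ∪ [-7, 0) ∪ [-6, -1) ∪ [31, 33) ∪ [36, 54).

[-5, 1) ∪ [42, 47)

Merge the first list: [-5, 8), [42, 47).
Merge the second list: [-8, 1), [31, 33), [36, 54).
[-5, 8) meets the second set on [-5, 1).
[42, 47) meets the second set on [42, 47).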